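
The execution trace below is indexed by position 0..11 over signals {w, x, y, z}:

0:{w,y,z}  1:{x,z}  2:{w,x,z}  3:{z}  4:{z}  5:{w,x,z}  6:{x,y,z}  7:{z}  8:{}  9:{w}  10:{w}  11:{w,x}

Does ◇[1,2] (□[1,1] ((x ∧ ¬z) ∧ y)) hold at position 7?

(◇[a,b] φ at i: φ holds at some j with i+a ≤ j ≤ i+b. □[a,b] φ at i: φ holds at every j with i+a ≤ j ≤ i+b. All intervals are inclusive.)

False

Check □[1,1] ((x ∧ ¬z) ∧ y) at each j in [8,9]:
  j=8: fails at 9
  j=9: fails at 10
No position in the window satisfies it → formula fails.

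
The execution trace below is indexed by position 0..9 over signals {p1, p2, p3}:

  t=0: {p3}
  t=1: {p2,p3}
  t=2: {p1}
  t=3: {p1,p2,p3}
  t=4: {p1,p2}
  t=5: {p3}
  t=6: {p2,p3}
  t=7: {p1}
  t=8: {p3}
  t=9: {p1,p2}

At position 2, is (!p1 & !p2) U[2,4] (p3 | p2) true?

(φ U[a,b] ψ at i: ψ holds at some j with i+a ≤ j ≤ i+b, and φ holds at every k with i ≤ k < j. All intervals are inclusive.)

No

Need some j in [4,6] with (p3 | p2), and (!p1 & !p2) at every k in [2,j-1].
  j=4: (p3 | p2) holds, but (!p1 & !p2) fails at k=2 → not this j.
  j=5: (p3 | p2) holds, but (!p1 & !p2) fails at k=2 → not this j.
  j=6: (p3 | p2) holds, but (!p1 & !p2) fails at k=2 → not this j.
No j in the window works → until fails.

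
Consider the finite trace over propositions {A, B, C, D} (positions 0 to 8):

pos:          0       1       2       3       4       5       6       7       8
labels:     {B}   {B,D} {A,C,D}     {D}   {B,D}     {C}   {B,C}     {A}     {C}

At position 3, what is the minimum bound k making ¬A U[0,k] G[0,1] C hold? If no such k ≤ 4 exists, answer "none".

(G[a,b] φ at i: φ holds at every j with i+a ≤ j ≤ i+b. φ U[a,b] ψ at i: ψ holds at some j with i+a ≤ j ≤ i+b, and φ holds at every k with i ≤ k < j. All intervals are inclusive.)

Need earliest j ≥ 3 with G[0,1] C, and ¬A at every k in [3,j-1].
  j=3: rhs fails.
  j=4: rhs fails.
  j=5: rhs holds; lhs holds on [3,4]. k = 2.

2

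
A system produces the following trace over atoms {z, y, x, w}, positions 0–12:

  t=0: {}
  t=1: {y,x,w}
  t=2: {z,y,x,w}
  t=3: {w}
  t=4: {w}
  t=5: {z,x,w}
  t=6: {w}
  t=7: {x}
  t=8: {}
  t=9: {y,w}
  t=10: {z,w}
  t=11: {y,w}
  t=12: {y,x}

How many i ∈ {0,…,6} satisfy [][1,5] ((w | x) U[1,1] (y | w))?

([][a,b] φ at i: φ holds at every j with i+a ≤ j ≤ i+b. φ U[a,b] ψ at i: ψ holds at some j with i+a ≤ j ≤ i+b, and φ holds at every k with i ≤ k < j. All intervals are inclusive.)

1

Evaluate at each i in [0,6]:
  i=0: ✓ (all of [1,5])
  i=1: ✗ (fails at j=6)
  i=2: ✗ (fails at j=6)
  i=3: ✗ (fails at j=6)
  i=4: ✗ (fails at j=6)
  i=5: ✗ (fails at j=6)
  i=6: ✗ (fails at j=7)
Positions where it holds: {0} → 1.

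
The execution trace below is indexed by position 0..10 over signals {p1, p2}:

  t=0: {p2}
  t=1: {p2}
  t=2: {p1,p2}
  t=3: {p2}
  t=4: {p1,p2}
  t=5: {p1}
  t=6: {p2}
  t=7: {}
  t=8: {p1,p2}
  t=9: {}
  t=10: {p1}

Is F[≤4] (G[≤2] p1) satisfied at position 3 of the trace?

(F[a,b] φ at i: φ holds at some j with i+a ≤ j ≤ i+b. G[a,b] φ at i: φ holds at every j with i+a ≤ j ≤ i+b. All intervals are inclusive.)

Check G[≤2] p1 at each j in [3,7]:
  j=3: fails at 3
  j=4: fails at 6
  j=5: fails at 6
  j=6: fails at 6
  j=7: fails at 7
No position in the window satisfies it → formula fails.

No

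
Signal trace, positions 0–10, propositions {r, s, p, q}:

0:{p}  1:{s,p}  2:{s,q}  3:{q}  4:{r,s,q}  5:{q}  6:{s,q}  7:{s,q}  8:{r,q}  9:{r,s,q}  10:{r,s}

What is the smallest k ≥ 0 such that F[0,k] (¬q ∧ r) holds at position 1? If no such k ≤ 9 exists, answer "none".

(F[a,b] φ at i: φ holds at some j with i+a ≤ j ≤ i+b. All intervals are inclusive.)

9

Scan j = 1,2,… for (¬q ∧ r):
  j=1: fails
  j=2: fails
  j=3: fails
  j=4: fails
  j=5: fails
  j=6: fails
  j=7: fails
  j=8: fails
  j=9: fails
  j=10: holds
First hit at j=10, so smallest k = 10-1 = 9.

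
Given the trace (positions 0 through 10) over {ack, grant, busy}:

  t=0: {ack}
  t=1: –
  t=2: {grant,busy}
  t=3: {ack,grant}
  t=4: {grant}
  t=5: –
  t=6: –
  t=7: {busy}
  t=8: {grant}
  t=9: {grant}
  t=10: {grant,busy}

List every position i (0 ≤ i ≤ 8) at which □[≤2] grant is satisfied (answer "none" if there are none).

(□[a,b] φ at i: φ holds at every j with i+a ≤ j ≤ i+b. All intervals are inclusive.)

Evaluate at each i in [0,8]:
  i=0: ✗ (fails at j=0)
  i=1: ✗ (fails at j=1)
  i=2: ✓ (all of [2,4])
  i=3: ✗ (fails at j=5)
  i=4: ✗ (fails at j=5)
  i=5: ✗ (fails at j=5)
  i=6: ✗ (fails at j=6)
  i=7: ✗ (fails at j=7)
  i=8: ✓ (all of [8,10])

2, 8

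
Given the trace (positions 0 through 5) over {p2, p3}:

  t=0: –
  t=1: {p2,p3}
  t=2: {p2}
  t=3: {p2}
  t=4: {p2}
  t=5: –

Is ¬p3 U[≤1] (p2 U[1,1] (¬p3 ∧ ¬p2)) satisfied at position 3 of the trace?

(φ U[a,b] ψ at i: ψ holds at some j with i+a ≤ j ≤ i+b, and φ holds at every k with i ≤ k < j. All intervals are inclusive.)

Need some j in [3,4] with (p2 U[1,1] (¬p3 ∧ ¬p2)), and ¬p3 at every k in [3,j-1].
  j=3: (p2 U[1,1] (¬p3 ∧ ¬p2)) — fails.
  j=4: (p2 U[1,1] (¬p3 ∧ ¬p2)) holds; ¬p3 holds at every k in [3,3] → satisfied.

True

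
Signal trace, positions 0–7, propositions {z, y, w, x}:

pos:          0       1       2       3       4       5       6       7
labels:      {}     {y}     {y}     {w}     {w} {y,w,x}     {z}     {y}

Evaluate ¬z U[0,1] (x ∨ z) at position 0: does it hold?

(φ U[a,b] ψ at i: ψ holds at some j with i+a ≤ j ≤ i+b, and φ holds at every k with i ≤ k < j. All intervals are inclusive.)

No

Need some j in [0,1] with (x ∨ z), and ¬z at every k in [0,j-1].
  j=0: (x ∨ z) false.
  j=1: (x ∨ z) false.
No j in the window works → until fails.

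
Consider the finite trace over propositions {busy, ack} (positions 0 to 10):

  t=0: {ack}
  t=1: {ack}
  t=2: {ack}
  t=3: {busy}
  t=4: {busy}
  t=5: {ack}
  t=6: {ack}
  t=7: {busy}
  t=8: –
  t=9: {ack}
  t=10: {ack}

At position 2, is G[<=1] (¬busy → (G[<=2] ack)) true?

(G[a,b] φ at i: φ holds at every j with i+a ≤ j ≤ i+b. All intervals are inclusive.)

False

Check (¬busy → (G[<=2] ack)) at every j in [2,3]:
  j=2: antecedent true; consequent fails at 3 → ✗
  j=3: antecedent false → ✓
Fails at j=2 → formula fails.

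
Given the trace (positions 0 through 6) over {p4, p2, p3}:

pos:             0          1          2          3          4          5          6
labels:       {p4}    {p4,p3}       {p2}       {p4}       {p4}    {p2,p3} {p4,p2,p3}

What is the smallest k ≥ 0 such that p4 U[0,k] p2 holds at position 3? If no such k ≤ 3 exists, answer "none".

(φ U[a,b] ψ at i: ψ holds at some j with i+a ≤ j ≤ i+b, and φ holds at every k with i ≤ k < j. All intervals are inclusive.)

Need earliest j ≥ 3 with p2, and p4 at every k in [3,j-1].
  j=3: rhs fails.
  j=4: rhs fails.
  j=5: rhs holds; lhs holds on [3,4]. k = 2.

2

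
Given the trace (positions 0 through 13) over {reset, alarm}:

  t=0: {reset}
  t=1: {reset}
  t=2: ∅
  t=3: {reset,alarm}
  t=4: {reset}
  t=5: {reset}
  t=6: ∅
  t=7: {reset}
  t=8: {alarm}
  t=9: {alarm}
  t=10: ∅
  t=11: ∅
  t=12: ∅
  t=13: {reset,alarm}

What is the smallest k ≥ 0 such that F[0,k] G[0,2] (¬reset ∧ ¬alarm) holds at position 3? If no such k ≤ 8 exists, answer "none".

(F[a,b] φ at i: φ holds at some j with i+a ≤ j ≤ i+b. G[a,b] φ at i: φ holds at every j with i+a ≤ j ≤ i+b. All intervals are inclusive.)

Scan j = 3,4,… for G[0,2] (¬reset ∧ ¬alarm):
  j=3: fails
  j=4: fails
  j=5: fails
  j=6: fails
  j=7: fails
  j=8: fails
  j=9: fails
  j=10: holds
First hit at j=10, so smallest k = 10-3 = 7.

7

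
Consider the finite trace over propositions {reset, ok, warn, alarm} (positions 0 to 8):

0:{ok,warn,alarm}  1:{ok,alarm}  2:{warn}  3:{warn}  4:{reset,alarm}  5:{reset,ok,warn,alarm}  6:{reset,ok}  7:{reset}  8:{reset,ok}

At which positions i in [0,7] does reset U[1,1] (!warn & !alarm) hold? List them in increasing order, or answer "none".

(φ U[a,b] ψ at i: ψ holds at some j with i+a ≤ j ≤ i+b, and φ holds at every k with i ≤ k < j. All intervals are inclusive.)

Evaluate at each i in [0,7]:
  i=0: ✗ (no rhs in [1,1])
  i=1: ✗ (no rhs in [2,2])
  i=2: ✗ (no rhs in [3,3])
  i=3: ✗ (no rhs in [4,4])
  i=4: ✗ (no rhs in [5,5])
  i=5: ✓ (rhs at j=6; lhs holds on [5,5])
  i=6: ✓ (rhs at j=7; lhs holds on [6,6])
  i=7: ✓ (rhs at j=8; lhs holds on [7,7])

5, 6, 7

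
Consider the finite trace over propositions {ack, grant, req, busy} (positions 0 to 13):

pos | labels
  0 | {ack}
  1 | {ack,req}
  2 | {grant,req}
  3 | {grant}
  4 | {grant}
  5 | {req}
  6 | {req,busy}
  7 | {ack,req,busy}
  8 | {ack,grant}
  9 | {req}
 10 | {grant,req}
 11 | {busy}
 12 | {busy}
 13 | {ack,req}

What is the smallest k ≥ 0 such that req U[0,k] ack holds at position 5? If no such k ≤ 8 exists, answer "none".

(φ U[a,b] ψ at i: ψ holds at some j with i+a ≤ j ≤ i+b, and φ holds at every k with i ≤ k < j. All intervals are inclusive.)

Need earliest j ≥ 5 with ack, and req at every k in [5,j-1].
  j=5: rhs fails.
  j=6: rhs fails.
  j=7: rhs holds; lhs holds on [5,6]. k = 2.

2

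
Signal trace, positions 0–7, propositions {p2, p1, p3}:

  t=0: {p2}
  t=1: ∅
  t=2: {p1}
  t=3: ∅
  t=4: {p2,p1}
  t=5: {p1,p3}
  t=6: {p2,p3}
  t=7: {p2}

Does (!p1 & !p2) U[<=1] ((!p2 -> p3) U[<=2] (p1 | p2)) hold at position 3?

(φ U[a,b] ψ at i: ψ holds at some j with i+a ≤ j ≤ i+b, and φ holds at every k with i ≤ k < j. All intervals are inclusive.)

Holds

Need some j in [3,4] with ((!p2 -> p3) U[<=2] (p1 | p2)), and (!p1 & !p2) at every k in [3,j-1].
  j=3: ((!p2 -> p3) U[<=2] (p1 | p2)) — fails.
  j=4: ((!p2 -> p3) U[<=2] (p1 | p2)) holds; (!p1 & !p2) holds at every k in [3,3] → satisfied.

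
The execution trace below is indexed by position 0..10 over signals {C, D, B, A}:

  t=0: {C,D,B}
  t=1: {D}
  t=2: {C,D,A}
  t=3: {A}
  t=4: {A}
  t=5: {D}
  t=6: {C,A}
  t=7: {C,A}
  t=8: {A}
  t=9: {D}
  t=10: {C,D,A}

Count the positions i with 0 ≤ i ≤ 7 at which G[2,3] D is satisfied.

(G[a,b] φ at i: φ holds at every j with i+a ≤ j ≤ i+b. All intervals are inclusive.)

Evaluate at each i in [0,7]:
  i=0: ✗ (fails at j=3)
  i=1: ✗ (fails at j=3)
  i=2: ✗ (fails at j=4)
  i=3: ✗ (fails at j=6)
  i=4: ✗ (fails at j=6)
  i=5: ✗ (fails at j=7)
  i=6: ✗ (fails at j=8)
  i=7: ✓ (all of [9,10])
Positions where it holds: {7} → 1.

1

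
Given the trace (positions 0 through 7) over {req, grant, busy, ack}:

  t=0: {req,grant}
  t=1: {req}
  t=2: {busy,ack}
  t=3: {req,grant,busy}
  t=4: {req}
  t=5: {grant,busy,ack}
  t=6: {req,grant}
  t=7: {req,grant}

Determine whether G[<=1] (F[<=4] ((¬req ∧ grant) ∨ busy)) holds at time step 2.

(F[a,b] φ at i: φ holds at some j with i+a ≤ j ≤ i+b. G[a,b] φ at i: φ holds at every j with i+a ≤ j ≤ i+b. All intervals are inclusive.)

Holds

Check F[<=4] ((¬req ∧ grant) ∨ busy) at every j in [2,3]:
  j=2: holds (witness at 2)
  j=3: holds (witness at 3)
All positions satisfy it → formula holds.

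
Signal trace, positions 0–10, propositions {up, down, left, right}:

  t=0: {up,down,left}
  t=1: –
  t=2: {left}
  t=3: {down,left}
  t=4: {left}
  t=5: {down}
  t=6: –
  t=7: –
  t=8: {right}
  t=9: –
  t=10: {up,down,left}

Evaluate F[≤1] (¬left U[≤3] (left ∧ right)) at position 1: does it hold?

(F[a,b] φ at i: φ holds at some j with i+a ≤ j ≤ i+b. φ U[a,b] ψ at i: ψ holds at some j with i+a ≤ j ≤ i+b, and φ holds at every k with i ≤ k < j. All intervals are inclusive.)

Check (¬left U[≤3] (left ∧ right)) at each j in [1,2]:
  j=1: fails
  j=2: fails
No position in the window satisfies it → formula fails.

False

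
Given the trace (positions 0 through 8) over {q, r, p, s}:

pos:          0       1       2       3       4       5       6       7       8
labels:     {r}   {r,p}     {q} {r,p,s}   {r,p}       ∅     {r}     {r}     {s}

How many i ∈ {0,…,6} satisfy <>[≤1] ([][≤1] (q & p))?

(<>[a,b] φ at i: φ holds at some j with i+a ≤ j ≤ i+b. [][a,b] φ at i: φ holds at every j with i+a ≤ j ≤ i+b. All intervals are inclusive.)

Evaluate at each i in [0,6]:
  i=0: ✗ (none in [0,1])
  i=1: ✗ (none in [1,2])
  i=2: ✗ (none in [2,3])
  i=3: ✗ (none in [3,4])
  i=4: ✗ (none in [4,5])
  i=5: ✗ (none in [5,6])
  i=6: ✗ (none in [6,7])
Positions where it holds: {} → 0.

0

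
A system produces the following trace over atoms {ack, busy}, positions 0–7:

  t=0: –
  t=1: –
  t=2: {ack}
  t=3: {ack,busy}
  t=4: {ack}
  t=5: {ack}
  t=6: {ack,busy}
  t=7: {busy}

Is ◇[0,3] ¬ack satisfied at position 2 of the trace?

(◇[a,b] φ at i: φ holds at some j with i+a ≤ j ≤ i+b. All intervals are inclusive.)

False

Check ¬ack at each j in [2,5]:
  j=2: false
  j=3: false
  j=4: false
  j=5: false
No position in the window satisfies it → formula fails.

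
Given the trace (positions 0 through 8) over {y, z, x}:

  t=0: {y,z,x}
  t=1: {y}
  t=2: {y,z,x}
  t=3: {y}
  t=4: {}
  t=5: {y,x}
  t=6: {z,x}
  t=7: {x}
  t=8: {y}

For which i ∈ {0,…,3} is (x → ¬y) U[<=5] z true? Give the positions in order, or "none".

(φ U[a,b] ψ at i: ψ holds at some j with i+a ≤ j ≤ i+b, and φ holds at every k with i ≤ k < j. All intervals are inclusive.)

Evaluate at each i in [0,3]:
  i=0: ✓ (rhs at j=0)
  i=1: ✓ (rhs at j=2; lhs holds on [1,1])
  i=2: ✓ (rhs at j=2)
  i=3: ✗ (lhs fails at k=5 before rhs at j=6)

0, 1, 2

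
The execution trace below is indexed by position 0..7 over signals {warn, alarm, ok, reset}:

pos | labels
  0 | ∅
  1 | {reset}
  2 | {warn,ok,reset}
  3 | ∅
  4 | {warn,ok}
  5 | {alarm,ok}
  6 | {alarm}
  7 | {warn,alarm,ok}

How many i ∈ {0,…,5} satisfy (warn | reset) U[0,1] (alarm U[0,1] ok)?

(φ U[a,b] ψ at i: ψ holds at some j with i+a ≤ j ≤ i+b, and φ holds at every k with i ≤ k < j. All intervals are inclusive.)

4

Evaluate at each i in [0,5]:
  i=0: ✗ (no rhs in [0,1])
  i=1: ✓ (rhs at j=2; lhs holds on [1,1])
  i=2: ✓ (rhs at j=2)
  i=3: ✗ (lhs fails at k=3 before rhs at j=4)
  i=4: ✓ (rhs at j=4)
  i=5: ✓ (rhs at j=5)
Positions where it holds: {1, 2, 4, 5} → 4.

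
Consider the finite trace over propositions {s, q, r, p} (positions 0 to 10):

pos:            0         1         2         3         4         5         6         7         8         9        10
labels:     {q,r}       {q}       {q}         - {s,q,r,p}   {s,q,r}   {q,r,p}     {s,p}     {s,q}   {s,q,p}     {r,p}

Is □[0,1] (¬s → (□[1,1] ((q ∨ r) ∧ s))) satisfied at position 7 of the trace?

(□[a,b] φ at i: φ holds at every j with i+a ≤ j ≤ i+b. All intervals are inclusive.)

True

Check (¬s → (□[1,1] ((q ∨ r) ∧ s))) at every j in [7,8]:
  j=7: antecedent false → ✓
  j=8: antecedent false → ✓
All positions satisfy it → formula holds.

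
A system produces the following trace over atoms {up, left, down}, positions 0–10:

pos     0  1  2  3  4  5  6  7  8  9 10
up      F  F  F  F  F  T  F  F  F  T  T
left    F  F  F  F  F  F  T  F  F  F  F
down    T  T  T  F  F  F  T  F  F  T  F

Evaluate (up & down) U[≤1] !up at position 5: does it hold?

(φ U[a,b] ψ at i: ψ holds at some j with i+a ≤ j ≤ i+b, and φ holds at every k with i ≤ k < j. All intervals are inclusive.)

Need some j in [5,6] with !up, and (up & down) at every k in [5,j-1].
  j=5: !up false.
  j=6: !up holds, but (up & down) fails at k=5 → not this j.
No j in the window works → until fails.

Does not hold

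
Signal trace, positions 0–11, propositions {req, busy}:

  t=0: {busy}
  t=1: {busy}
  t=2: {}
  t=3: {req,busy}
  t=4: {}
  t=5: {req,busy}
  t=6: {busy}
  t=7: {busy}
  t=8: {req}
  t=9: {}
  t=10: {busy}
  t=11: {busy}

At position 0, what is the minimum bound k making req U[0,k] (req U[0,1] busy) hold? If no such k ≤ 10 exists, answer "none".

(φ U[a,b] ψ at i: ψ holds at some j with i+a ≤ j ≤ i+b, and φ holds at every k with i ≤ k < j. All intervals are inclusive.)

Need earliest j ≥ 0 with (req U[0,1] busy), and req at every k in [0,j-1].
  j=0: rhs holds (empty prefix). k = 0.

0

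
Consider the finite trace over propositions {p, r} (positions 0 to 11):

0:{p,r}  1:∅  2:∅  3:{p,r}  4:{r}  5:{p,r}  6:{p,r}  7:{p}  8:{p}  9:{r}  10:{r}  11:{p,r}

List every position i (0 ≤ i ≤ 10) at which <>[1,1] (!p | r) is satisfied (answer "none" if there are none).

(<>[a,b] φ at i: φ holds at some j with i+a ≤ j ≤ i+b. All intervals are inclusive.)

0, 1, 2, 3, 4, 5, 8, 9, 10

Evaluate at each i in [0,10]:
  i=0: ✓ (witness j=1)
  i=1: ✓ (witness j=2)
  i=2: ✓ (witness j=3)
  i=3: ✓ (witness j=4)
  i=4: ✓ (witness j=5)
  i=5: ✓ (witness j=6)
  i=6: ✗ (none in [7,7])
  i=7: ✗ (none in [8,8])
  i=8: ✓ (witness j=9)
  i=9: ✓ (witness j=10)
  i=10: ✓ (witness j=11)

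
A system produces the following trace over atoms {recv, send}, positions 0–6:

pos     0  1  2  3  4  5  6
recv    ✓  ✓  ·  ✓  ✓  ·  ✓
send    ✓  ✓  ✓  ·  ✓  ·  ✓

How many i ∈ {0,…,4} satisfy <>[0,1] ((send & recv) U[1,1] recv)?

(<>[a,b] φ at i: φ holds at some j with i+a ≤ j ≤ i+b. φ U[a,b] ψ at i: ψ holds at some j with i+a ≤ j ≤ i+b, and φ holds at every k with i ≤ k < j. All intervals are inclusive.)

1

Evaluate at each i in [0,4]:
  i=0: ✓ (witness j=0)
  i=1: ✗ (none in [1,2])
  i=2: ✗ (none in [2,3])
  i=3: ✗ (none in [3,4])
  i=4: ✗ (none in [4,5])
Positions where it holds: {0} → 1.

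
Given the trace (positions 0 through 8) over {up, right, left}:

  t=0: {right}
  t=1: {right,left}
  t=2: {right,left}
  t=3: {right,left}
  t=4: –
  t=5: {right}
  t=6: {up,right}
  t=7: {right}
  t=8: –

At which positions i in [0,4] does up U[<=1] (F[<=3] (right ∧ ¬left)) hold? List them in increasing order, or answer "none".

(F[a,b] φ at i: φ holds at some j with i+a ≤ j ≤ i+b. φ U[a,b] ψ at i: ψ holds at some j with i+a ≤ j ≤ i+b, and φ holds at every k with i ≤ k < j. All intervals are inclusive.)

0, 2, 3, 4

Evaluate at each i in [0,4]:
  i=0: ✓ (rhs at j=0)
  i=1: ✗ (lhs fails at k=1 before rhs at j=2)
  i=2: ✓ (rhs at j=2)
  i=3: ✓ (rhs at j=3)
  i=4: ✓ (rhs at j=4)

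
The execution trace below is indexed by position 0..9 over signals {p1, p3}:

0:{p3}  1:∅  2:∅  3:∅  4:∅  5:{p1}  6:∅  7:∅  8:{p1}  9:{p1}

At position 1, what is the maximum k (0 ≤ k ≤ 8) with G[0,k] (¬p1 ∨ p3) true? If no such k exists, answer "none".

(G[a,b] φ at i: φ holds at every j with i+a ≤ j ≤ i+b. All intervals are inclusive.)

3

(¬p1 ∨ p3) must hold from j=1 onward; find where it first fails.
  j=1: holds
  j=2: holds
  j=3: holds
  j=4: holds
  j=5: fails
Holds on [1,4], so largest k = 3.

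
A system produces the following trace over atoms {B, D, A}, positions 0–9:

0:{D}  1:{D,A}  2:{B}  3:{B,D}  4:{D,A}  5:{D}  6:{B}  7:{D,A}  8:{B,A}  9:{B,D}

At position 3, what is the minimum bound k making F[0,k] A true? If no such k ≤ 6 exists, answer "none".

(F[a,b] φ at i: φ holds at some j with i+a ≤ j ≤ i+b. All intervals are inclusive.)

1

Scan j = 3,4,… for A:
  j=3: fails
  j=4: holds
First hit at j=4, so smallest k = 4-3 = 1.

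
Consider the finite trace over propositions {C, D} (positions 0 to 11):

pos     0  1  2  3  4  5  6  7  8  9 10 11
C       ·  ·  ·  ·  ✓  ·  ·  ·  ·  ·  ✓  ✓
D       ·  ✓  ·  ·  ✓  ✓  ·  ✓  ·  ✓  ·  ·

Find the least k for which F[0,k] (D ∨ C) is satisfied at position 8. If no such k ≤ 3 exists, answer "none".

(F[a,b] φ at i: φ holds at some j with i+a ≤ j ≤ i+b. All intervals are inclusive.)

Scan j = 8,9,… for (D ∨ C):
  j=8: fails
  j=9: holds
First hit at j=9, so smallest k = 9-8 = 1.

1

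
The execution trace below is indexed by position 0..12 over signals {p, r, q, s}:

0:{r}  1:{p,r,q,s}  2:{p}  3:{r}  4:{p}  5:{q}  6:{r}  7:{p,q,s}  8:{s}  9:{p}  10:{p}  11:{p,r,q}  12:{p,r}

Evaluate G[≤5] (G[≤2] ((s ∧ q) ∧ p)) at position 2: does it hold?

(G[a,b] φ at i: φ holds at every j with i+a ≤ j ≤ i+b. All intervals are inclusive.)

Check G[≤2] ((s ∧ q) ∧ p) at every j in [2,7]:
  j=2: fails at 2
  j=3: fails at 3
  j=4: fails at 4
  j=5: fails at 5
  j=6: fails at 6
  j=7: fails at 8
Fails at j=2 → formula fails.

False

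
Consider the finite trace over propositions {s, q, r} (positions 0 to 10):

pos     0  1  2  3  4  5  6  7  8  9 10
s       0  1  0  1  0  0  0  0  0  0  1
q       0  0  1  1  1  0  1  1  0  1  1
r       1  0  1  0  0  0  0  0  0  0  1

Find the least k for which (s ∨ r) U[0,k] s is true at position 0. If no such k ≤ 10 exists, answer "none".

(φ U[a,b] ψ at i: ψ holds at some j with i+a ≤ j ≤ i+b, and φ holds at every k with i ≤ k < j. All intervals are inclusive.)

1

Need earliest j ≥ 0 with s, and (s ∨ r) at every k in [0,j-1].
  j=0: rhs fails.
  j=1: rhs holds; lhs holds on [0,0]. k = 1.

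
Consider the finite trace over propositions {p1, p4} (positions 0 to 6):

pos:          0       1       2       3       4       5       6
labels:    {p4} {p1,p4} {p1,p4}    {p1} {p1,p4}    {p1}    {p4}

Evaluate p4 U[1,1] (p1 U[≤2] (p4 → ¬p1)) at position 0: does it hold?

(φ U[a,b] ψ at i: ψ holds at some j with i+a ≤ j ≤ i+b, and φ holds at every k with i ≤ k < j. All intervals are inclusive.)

Yes

Need some j in [1,1] with (p1 U[≤2] (p4 → ¬p1)), and p4 at every k in [0,j-1].
  j=1: (p1 U[≤2] (p4 → ¬p1)) holds; p4 holds at every k in [0,0] → satisfied.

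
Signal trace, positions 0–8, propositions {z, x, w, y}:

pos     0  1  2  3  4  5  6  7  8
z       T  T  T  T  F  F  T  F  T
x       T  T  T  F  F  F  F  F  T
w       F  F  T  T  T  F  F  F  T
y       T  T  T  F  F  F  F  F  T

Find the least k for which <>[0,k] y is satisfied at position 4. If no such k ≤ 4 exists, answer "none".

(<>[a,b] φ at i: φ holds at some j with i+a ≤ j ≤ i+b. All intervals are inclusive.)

4

Scan j = 4,5,… for y:
  j=4: fails
  j=5: fails
  j=6: fails
  j=7: fails
  j=8: holds
First hit at j=8, so smallest k = 8-4 = 4.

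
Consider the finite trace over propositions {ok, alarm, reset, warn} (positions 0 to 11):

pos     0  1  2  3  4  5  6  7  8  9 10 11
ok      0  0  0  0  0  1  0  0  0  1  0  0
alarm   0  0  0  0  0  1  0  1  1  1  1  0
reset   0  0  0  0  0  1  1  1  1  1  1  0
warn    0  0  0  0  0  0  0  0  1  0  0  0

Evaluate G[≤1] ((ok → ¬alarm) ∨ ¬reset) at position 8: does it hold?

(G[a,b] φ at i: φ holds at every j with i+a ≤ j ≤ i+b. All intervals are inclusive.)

False

Check ((ok → ¬alarm) ∨ ¬reset) at every j in [8,9]:
  j=8: true
  j=9: false
Fails at j=9 → formula fails.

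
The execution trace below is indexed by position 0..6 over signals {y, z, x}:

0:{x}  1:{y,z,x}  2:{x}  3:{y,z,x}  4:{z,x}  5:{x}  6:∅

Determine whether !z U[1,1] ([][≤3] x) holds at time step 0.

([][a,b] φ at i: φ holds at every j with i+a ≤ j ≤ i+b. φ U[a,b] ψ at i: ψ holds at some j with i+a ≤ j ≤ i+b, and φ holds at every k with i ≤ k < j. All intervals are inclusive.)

Holds

Need some j in [1,1] with [][≤3] x, and !z at every k in [0,j-1].
  j=1: [][≤3] x holds; !z holds at every k in [0,0] → satisfied.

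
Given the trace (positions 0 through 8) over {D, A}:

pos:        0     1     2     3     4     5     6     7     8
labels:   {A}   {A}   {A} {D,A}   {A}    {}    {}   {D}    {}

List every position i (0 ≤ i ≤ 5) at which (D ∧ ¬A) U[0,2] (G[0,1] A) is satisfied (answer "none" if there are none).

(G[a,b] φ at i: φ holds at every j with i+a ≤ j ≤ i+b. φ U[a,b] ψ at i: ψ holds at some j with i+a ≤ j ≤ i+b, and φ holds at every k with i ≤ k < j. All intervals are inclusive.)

0, 1, 2, 3

Evaluate at each i in [0,5]:
  i=0: ✓ (rhs at j=0)
  i=1: ✓ (rhs at j=1)
  i=2: ✓ (rhs at j=2)
  i=3: ✓ (rhs at j=3)
  i=4: ✗ (no rhs in [4,6])
  i=5: ✗ (no rhs in [5,7])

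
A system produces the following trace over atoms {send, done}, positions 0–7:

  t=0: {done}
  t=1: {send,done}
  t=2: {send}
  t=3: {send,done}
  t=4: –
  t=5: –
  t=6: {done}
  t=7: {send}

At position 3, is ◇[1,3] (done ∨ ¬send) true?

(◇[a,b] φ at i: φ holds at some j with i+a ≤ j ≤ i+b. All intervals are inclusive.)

Check (done ∨ ¬send) at each j in [4,6]:
  j=4: true
  j=5: true
  j=6: true
Found at j=4 → formula holds.

Holds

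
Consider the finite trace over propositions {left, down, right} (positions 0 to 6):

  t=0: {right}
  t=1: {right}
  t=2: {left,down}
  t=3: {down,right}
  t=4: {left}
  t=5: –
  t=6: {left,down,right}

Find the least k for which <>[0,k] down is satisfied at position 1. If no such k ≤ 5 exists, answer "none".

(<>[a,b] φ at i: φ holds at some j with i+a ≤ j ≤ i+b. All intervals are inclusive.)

1

Scan j = 1,2,… for down:
  j=1: fails
  j=2: holds
First hit at j=2, so smallest k = 2-1 = 1.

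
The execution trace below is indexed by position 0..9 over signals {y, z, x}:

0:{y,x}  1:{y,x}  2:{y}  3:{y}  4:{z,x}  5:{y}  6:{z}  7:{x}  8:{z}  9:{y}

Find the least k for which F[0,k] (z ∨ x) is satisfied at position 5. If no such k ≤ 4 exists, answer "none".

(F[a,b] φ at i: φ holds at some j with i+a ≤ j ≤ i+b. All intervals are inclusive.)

Scan j = 5,6,… for (z ∨ x):
  j=5: fails
  j=6: holds
First hit at j=6, so smallest k = 6-5 = 1.

1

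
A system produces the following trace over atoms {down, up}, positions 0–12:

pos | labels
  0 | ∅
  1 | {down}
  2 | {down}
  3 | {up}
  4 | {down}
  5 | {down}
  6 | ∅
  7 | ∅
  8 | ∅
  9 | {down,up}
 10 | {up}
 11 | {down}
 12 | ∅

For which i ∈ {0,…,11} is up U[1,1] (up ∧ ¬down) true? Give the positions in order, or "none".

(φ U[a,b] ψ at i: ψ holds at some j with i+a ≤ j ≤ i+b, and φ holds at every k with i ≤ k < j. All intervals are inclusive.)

9

Evaluate at each i in [0,11]:
  i=0: ✗ (no rhs in [1,1])
  i=1: ✗ (no rhs in [2,2])
  i=2: ✗ (lhs fails at k=2 before rhs at j=3)
  i=3: ✗ (no rhs in [4,4])
  i=4: ✗ (no rhs in [5,5])
  i=5: ✗ (no rhs in [6,6])
  i=6: ✗ (no rhs in [7,7])
  i=7: ✗ (no rhs in [8,8])
  i=8: ✗ (no rhs in [9,9])
  i=9: ✓ (rhs at j=10; lhs holds on [9,9])
  i=10: ✗ (no rhs in [11,11])
  i=11: ✗ (no rhs in [12,12])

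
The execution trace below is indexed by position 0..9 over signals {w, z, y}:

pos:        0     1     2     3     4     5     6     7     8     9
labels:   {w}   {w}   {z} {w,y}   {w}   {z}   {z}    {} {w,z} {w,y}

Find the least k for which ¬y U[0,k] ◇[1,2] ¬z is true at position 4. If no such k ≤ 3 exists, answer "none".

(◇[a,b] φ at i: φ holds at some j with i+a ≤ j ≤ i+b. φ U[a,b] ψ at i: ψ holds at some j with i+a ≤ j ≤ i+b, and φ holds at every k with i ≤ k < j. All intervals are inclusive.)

1

Need earliest j ≥ 4 with ◇[1,2] ¬z, and ¬y at every k in [4,j-1].
  j=4: rhs fails.
  j=5: rhs holds; lhs holds on [4,4]. k = 1.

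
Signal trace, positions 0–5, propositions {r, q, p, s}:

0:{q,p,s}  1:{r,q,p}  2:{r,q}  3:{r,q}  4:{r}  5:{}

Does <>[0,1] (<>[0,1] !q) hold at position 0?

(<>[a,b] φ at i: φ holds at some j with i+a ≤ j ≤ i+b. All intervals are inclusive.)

False

Check <>[0,1] !q at each j in [0,1]:
  j=0: fails (none in [0,1])
  j=1: fails (none in [1,2])
No position in the window satisfies it → formula fails.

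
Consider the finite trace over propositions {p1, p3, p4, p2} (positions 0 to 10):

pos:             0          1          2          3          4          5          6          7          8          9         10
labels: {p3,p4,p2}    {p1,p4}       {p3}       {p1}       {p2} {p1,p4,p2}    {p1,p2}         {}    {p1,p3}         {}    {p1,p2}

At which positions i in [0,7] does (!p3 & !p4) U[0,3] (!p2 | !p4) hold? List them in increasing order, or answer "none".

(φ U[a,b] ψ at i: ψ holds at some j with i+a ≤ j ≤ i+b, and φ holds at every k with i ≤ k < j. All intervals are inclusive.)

1, 2, 3, 4, 6, 7

Evaluate at each i in [0,7]:
  i=0: ✗ (lhs fails at k=0 before rhs at j=1)
  i=1: ✓ (rhs at j=1)
  i=2: ✓ (rhs at j=2)
  i=3: ✓ (rhs at j=3)
  i=4: ✓ (rhs at j=4)
  i=5: ✗ (lhs fails at k=5 before rhs at j=6)
  i=6: ✓ (rhs at j=6)
  i=7: ✓ (rhs at j=7)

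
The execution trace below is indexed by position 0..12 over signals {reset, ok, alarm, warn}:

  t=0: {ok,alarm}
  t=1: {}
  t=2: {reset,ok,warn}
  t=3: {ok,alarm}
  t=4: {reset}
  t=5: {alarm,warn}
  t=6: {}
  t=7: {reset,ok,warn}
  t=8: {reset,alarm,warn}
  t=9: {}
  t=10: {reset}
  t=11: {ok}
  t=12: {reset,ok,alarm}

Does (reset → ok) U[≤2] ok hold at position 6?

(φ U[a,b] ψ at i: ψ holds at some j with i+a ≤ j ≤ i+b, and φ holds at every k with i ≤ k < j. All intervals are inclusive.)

True

Need some j in [6,8] with ok, and (reset → ok) at every k in [6,j-1].
  j=6: ok false.
  j=7: ok holds; (reset → ok) holds at every k in [6,6] → satisfied.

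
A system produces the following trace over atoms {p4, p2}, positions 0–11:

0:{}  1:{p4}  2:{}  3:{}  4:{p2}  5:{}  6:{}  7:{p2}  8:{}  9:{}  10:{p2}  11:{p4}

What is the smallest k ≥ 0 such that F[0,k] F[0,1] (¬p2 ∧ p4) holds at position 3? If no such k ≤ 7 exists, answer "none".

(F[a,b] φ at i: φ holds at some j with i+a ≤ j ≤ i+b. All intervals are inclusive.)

Scan j = 3,4,… for F[0,1] (¬p2 ∧ p4):
  j=3: fails
  j=4: fails
  j=5: fails
  j=6: fails
  j=7: fails
  j=8: fails
  j=9: fails
  j=10: holds
First hit at j=10, so smallest k = 10-3 = 7.

7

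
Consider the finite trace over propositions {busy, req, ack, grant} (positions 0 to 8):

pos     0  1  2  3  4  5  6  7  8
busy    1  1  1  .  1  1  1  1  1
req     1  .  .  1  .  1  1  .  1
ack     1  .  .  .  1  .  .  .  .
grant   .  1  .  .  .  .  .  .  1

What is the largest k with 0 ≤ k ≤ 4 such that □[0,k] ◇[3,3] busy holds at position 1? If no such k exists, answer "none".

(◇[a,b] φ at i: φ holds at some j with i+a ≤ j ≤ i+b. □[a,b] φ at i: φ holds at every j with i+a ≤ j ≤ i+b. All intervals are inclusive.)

4

◇[3,3] busy must hold from j=1 onward; find where it first fails.
  j=1: holds
  j=2: holds
  j=3: holds
  j=4: holds
  j=5: holds
Holds through j=5; largest k = 4.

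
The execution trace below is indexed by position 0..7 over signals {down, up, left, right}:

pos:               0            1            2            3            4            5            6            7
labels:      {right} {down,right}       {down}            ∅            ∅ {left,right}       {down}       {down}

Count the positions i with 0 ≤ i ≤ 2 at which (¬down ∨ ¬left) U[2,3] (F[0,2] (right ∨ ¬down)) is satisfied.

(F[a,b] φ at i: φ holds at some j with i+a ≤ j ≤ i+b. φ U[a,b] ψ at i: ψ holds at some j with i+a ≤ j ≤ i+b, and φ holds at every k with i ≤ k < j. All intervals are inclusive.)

3

Evaluate at each i in [0,2]:
  i=0: ✓ (rhs at j=2; lhs holds on [0,1])
  i=1: ✓ (rhs at j=3; lhs holds on [1,2])
  i=2: ✓ (rhs at j=4; lhs holds on [2,3])
Positions where it holds: {0, 1, 2} → 3.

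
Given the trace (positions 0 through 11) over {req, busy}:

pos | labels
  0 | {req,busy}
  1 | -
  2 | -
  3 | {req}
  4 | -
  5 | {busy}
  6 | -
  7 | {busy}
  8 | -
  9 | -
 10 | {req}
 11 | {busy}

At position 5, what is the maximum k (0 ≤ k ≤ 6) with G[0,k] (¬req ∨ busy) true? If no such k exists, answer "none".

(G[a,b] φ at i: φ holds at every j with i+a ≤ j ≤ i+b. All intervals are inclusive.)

4

(¬req ∨ busy) must hold from j=5 onward; find where it first fails.
  j=5: holds
  j=6: holds
  j=7: holds
  j=8: holds
  j=9: holds
  j=10: fails
Holds on [5,9], so largest k = 4.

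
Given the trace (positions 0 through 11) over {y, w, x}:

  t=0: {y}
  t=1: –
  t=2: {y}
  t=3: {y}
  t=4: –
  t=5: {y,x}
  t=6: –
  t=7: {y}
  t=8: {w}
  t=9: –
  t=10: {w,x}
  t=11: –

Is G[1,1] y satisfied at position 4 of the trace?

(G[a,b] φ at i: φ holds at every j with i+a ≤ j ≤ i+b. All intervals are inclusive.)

Yes

Check y at every j in [5,5]:
  j=5: true
All positions satisfy it → formula holds.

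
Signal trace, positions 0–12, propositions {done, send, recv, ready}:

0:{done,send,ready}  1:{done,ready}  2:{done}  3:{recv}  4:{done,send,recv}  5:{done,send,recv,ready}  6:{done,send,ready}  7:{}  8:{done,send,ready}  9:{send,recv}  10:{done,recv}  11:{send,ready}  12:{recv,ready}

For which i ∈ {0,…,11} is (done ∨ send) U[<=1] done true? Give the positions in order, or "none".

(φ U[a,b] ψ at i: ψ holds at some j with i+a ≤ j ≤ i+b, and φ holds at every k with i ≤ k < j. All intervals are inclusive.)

Evaluate at each i in [0,11]:
  i=0: ✓ (rhs at j=0)
  i=1: ✓ (rhs at j=1)
  i=2: ✓ (rhs at j=2)
  i=3: ✗ (lhs fails at k=3 before rhs at j=4)
  i=4: ✓ (rhs at j=4)
  i=5: ✓ (rhs at j=5)
  i=6: ✓ (rhs at j=6)
  i=7: ✗ (lhs fails at k=7 before rhs at j=8)
  i=8: ✓ (rhs at j=8)
  i=9: ✓ (rhs at j=10; lhs holds on [9,9])
  i=10: ✓ (rhs at j=10)
  i=11: ✗ (no rhs in [11,12])

0, 1, 2, 4, 5, 6, 8, 9, 10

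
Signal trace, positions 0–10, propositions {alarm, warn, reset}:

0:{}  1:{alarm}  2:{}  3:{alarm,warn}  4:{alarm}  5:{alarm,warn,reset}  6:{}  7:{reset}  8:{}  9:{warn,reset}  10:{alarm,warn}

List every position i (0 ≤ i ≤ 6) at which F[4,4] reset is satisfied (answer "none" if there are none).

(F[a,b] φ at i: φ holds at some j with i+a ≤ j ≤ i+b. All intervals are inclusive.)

Evaluate at each i in [0,6]:
  i=0: ✗ (none in [4,4])
  i=1: ✓ (witness j=5)
  i=2: ✗ (none in [6,6])
  i=3: ✓ (witness j=7)
  i=4: ✗ (none in [8,8])
  i=5: ✓ (witness j=9)
  i=6: ✗ (none in [10,10])

1, 3, 5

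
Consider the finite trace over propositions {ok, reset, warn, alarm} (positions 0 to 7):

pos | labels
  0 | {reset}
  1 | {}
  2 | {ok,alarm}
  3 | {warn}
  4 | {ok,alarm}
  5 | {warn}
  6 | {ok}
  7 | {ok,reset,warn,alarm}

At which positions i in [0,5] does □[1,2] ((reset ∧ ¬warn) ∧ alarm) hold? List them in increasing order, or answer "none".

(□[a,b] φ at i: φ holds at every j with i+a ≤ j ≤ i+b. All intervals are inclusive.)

Evaluate at each i in [0,5]:
  i=0: ✗ (fails at j=1)
  i=1: ✗ (fails at j=2)
  i=2: ✗ (fails at j=3)
  i=3: ✗ (fails at j=4)
  i=4: ✗ (fails at j=5)
  i=5: ✗ (fails at j=6)

none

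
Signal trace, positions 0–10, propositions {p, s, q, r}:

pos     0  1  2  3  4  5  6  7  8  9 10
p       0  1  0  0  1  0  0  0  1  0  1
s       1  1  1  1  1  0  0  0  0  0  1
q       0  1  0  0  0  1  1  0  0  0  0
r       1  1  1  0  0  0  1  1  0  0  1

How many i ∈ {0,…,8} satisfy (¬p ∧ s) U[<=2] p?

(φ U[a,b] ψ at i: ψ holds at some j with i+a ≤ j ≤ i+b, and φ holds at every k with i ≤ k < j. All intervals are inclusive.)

6

Evaluate at each i in [0,8]:
  i=0: ✓ (rhs at j=1; lhs holds on [0,0])
  i=1: ✓ (rhs at j=1)
  i=2: ✓ (rhs at j=4; lhs holds on [2,3])
  i=3: ✓ (rhs at j=4; lhs holds on [3,3])
  i=4: ✓ (rhs at j=4)
  i=5: ✗ (no rhs in [5,7])
  i=6: ✗ (lhs fails at k=6 before rhs at j=8)
  i=7: ✗ (lhs fails at k=7 before rhs at j=8)
  i=8: ✓ (rhs at j=8)
Positions where it holds: {0, 1, 2, 3, 4, 8} → 6.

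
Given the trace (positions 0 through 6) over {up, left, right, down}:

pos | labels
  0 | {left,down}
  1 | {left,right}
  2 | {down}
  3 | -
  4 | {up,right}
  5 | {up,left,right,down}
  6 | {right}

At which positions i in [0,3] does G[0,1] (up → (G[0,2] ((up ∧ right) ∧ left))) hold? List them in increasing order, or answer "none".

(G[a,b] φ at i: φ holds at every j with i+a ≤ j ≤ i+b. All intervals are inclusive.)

Evaluate at each i in [0,3]:
  i=0: ✓ (all of [0,1])
  i=1: ✓ (all of [1,2])
  i=2: ✓ (all of [2,3])
  i=3: ✗ (fails at j=4)

0, 1, 2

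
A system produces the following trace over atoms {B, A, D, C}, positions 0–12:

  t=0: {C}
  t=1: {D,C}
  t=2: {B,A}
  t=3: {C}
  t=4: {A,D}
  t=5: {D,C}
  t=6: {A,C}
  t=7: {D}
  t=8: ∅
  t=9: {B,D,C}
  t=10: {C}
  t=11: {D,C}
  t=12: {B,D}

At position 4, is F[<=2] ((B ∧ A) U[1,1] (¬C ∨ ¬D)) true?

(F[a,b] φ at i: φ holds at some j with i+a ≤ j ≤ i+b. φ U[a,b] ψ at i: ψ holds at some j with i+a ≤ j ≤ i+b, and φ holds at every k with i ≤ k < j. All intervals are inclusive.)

Does not hold

Check ((B ∧ A) U[1,1] (¬C ∨ ¬D)) at each j in [4,6]:
  j=4: fails
  j=5: fails
  j=6: fails
No position in the window satisfies it → formula fails.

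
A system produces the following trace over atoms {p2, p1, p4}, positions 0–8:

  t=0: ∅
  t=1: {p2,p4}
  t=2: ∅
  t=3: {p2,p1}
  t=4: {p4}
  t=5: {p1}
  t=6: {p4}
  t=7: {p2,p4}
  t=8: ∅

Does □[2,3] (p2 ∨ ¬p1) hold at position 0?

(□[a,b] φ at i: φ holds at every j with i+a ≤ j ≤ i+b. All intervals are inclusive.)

True

Check (p2 ∨ ¬p1) at every j in [2,3]:
  j=2: true
  j=3: true
All positions satisfy it → formula holds.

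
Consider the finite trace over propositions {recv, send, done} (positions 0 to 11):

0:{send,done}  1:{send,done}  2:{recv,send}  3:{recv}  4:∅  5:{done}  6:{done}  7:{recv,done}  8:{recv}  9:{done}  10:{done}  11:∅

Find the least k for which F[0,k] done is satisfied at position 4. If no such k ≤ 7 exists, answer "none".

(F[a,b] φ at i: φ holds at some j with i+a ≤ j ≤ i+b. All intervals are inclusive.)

Scan j = 4,5,… for done:
  j=4: fails
  j=5: holds
First hit at j=5, so smallest k = 5-4 = 1.

1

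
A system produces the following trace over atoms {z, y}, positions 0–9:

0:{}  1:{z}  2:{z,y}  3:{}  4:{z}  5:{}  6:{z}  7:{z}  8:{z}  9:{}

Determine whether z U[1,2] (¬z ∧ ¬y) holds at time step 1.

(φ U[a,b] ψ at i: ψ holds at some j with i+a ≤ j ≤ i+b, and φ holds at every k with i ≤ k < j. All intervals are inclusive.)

Need some j in [2,3] with (¬z ∧ ¬y), and z at every k in [1,j-1].
  j=2: (¬z ∧ ¬y) false.
  j=3: (¬z ∧ ¬y) holds; z holds at every k in [1,2] → satisfied.

Holds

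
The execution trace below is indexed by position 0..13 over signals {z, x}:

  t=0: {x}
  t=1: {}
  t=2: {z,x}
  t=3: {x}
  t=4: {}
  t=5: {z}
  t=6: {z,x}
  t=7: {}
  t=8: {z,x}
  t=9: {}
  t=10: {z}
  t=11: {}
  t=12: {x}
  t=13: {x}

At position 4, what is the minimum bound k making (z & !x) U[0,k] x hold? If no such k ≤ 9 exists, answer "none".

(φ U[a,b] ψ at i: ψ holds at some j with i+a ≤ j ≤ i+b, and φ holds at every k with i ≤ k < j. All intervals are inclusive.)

Need earliest j ≥ 4 with x, and (z & !x) at every k in [4,j-1].
  j=4: rhs fails.
  j=5: rhs fails.
  j=6: rhs holds but lhs fails at k=4.
  j=7: rhs fails.
  j=8: rhs holds but lhs fails at k=4.
  j=9: rhs fails.
  j=10: rhs fails.
  j=11: rhs fails.
  j=12: rhs holds but lhs fails at k=4.
  j=13: rhs holds but lhs fails at k=4.
No witness within the range → none.

none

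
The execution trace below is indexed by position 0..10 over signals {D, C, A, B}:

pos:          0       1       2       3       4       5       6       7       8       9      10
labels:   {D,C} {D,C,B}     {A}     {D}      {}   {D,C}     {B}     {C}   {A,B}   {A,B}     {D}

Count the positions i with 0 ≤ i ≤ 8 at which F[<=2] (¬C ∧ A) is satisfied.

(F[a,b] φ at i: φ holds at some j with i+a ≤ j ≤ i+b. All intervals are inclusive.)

Evaluate at each i in [0,8]:
  i=0: ✓ (witness j=2)
  i=1: ✓ (witness j=2)
  i=2: ✓ (witness j=2)
  i=3: ✗ (none in [3,5])
  i=4: ✗ (none in [4,6])
  i=5: ✗ (none in [5,7])
  i=6: ✓ (witness j=8)
  i=7: ✓ (witness j=8)
  i=8: ✓ (witness j=8)
Positions where it holds: {0, 1, 2, 6, 7, 8} → 6.

6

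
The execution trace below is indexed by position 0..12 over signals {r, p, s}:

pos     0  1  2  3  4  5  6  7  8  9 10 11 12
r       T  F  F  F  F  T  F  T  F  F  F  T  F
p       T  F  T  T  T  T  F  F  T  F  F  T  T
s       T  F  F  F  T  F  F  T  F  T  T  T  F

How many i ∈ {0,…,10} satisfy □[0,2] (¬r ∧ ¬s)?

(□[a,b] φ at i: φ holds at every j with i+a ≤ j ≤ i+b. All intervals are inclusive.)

1

Evaluate at each i in [0,10]:
  i=0: ✗ (fails at j=0)
  i=1: ✓ (all of [1,3])
  i=2: ✗ (fails at j=4)
  i=3: ✗ (fails at j=4)
  i=4: ✗ (fails at j=4)
  i=5: ✗ (fails at j=5)
  i=6: ✗ (fails at j=7)
  i=7: ✗ (fails at j=7)
  i=8: ✗ (fails at j=9)
  i=9: ✗ (fails at j=9)
  i=10: ✗ (fails at j=10)
Positions where it holds: {1} → 1.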